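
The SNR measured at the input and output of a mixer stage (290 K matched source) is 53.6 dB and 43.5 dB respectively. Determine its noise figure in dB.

10.1 dB

NF (dB) = SNR_in(dB) − SNR_out(dB) when the source is at T₀
NF = 53.6 − 43.5 = 10.1 dB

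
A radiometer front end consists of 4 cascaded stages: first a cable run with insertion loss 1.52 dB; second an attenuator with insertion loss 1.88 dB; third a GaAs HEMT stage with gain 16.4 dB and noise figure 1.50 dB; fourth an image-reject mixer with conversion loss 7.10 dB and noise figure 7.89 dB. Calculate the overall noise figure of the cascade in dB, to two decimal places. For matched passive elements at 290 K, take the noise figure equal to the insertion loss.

Convert to linear (a loss of L dB is a gain of −L dB): F_i = 10^(NF_i/10), G_i = 10^(G_i,dB/10)
  Stage 1: F_1 = 10^(1.52/10) = 1.419, G_1 = 10^(−1.52/10) = 0.7047
  Stage 2: F_2 = 10^(1.88/10) = 1.542, G_2 = 10^(−1.88/10) = 0.6486
  Stage 3: F_3 = 10^(1.50/10) = 1.413, G_3 = 10^(16.4/10) = 43.65
  Stage 4: F_4 = 10^(7.89/10) = 6.152, G_4 = 10^(−7.10/10) = 0.1950
Friis cascade:
  F = 1.419 + (1.542 − 1)/0.7047 + (1.413 − 1)/0.4571 + (6.152 − 1)/19.95 = 3.348
NF = 10 log₁₀(3.348) = 5.25 dB

5.25 dB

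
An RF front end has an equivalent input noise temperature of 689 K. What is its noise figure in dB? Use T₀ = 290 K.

5.28 dB

F = 1 + T_e/T₀ = 1 + 689/290 = 3.37586
NF = 10 log₁₀(3.37586) = 5.28 dB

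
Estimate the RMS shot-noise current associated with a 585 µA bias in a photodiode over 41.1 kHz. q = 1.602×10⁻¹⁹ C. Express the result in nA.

2.78 nA

I_n = √(2qI·B)
2qI·B = 2 × 1.602×10⁻¹⁹ × 5.85×10⁻⁴ × 4.11×10⁴ = 7.70×10⁻¹⁸ A²
I_n = √(7.70×10⁻¹⁸) = 2.78×10⁻⁹ A = 2.78 nA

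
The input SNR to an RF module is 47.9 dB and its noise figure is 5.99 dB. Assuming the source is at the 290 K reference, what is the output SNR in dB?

41.91 dB

By definition F = SNR_in/SNR_out, so in dB: SNR_out = SNR_in − NF
SNR_out = 47.9 − 5.99 = 41.91 dB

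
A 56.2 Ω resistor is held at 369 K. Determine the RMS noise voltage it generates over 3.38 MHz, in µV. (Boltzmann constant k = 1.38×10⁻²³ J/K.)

1.97 µV

V_n = √(4kTRB)
4kTRB = 4 × 1.38×10⁻²³ × 369 × 5.62×10¹ × 3.38×10⁶ = 3.87×10⁻¹² V²
V_n = √(3.87×10⁻¹²) = 1.97×10⁻⁶ V = 1.97 µV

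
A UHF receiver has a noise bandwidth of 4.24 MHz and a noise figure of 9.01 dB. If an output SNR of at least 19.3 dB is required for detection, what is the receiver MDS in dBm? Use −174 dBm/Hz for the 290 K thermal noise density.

Sensitivity = −174 + 10 log₁₀(B) + NF + SNR_min
= −174 + 66.27 + 9.01 + 19.3
= −79.42 dBm → −79.4 dBm

−79.4 dBm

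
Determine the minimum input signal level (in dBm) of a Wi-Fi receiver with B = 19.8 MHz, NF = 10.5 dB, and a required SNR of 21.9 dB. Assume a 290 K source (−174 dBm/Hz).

Sensitivity = −174 + 10 log₁₀(B) + NF + SNR_min
= −174 + 72.97 + 10.5 + 21.9
= −68.63 dBm → −68.6 dBm

−68.6 dBm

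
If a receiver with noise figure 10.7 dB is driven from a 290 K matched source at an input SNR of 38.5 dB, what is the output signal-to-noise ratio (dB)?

By definition F = SNR_in/SNR_out, so in dB: SNR_out = SNR_in − NF
SNR_out = 38.5 − 10.7 = 27.8 dB

27.8 dB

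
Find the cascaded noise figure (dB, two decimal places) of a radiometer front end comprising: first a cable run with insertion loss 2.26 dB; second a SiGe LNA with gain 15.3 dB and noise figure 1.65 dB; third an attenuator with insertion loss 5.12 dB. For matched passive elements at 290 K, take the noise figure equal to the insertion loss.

Convert to linear (a loss of L dB is a gain of −L dB): F_i = 10^(NF_i/10), G_i = 10^(G_i,dB/10)
  Stage 1: F_1 = 10^(2.26/10) = 1.683, G_1 = 10^(−2.26/10) = 0.5943
  Stage 2: F_2 = 10^(1.65/10) = 1.462, G_2 = 10^(15.3/10) = 33.88
  Stage 3: F_3 = 10^(5.12/10) = 3.251, G_3 = 10^(−5.12/10) = 0.3076
Friis cascade:
  F = 1.683 + (1.462 − 1)/0.5943 + (3.251 − 1)/20.14 = 2.572
NF = 10 log₁₀(2.572) = 4.10 dB

4.10 dB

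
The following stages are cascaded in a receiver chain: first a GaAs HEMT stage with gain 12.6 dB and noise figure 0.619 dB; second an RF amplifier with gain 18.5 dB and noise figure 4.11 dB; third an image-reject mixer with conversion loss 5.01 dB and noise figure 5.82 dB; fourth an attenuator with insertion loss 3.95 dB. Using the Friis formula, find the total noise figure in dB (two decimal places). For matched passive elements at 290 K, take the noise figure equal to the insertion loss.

Convert to linear (a loss of L dB is a gain of −L dB): F_i = 10^(NF_i/10), G_i = 10^(G_i,dB/10)
  Stage 1: F_1 = 10^(0.619/10) = 1.153, G_1 = 10^(12.6/10) = 18.20
  Stage 2: F_2 = 10^(4.11/10) = 2.576, G_2 = 10^(18.5/10) = 70.79
  Stage 3: F_3 = 10^(5.82/10) = 3.819, G_3 = 10^(−5.01/10) = 0.3155
  Stage 4: F_4 = 10^(3.95/10) = 2.483, G_4 = 10^(−3.95/10) = 0.4027
Friis cascade:
  F = 1.153 + (2.576 − 1)/18.20 + (3.819 − 1)/1288 + (2.483 − 1)/406.4 = 1.246
NF = 10 log₁₀(1.246) = 0.95 dB

0.95 dB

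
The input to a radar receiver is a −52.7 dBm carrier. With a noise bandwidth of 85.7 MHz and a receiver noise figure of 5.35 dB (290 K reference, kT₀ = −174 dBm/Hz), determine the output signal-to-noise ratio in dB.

36.6 dB

Noise floor: N = −174 + 10 log₁₀(B) + NF
10 log₁₀(8.57×10⁷) = 79.33 dB
N = −174 + 79.33 + 5.35 = −89.32 dBm
SNR = P_sig − N = −52.7 − (−89.32) = 36.62 dB → 36.6 dB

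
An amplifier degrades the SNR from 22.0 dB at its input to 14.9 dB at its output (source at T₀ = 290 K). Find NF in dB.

NF (dB) = SNR_in(dB) − SNR_out(dB) when the source is at T₀
NF = 22.0 − 14.9 = 7.1 dB

7.1 dB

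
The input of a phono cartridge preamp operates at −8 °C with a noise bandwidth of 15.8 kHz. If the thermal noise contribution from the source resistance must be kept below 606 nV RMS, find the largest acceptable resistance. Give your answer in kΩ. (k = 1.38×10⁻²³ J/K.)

1.59 kΩ

T = −8 °C + 273.15 = 265.15 K
Johnson–Nyquist: V_n = √(4kTRB) ⇒ R = V_n² / (4kTB)
4kTB = 4 × 1.38×10⁻²³ × 265.15 × 1.58×10⁴ = 2.31×10⁻¹⁶
R = (6.06×10⁻⁷)² / 2.31×10⁻¹⁶ = 1.59×10³ Ω = 1.59 kΩ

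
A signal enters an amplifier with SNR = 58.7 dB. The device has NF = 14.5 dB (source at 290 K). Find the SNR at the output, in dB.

44.2 dB

By definition F = SNR_in/SNR_out, so in dB: SNR_out = SNR_in − NF
SNR_out = 58.7 − 14.5 = 44.2 dB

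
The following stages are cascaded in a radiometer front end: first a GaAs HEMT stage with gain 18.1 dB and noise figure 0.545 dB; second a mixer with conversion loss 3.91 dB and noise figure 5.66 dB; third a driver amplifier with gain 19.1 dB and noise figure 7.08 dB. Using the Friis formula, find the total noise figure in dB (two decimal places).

1.24 dB

Convert to linear (a loss of L dB is a gain of −L dB): F_i = 10^(NF_i/10), G_i = 10^(G_i,dB/10)
  Stage 1: F_1 = 10^(0.545/10) = 1.134, G_1 = 10^(18.1/10) = 64.57
  Stage 2: F_2 = 10^(5.66/10) = 3.681, G_2 = 10^(−3.91/10) = 0.4064
  Stage 3: F_3 = 10^(7.08/10) = 5.105, G_3 = 10^(19.1/10) = 81.28
Friis cascade:
  F = 1.134 + (3.681 − 1)/64.57 + (5.105 − 1)/26.24 = 1.332
NF = 10 log₁₀(1.332) = 1.24 dB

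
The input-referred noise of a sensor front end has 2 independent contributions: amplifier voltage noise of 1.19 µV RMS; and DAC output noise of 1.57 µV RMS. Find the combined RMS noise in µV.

1.97 µV

Uncorrelated sources add in power (mean-square): V_tot = √(ΣV_i²)
V_tot = √[(1.19×10⁻⁶)² + (1.57×10⁻⁶)²] = 1.97×10⁻⁶ V = 1.97 µV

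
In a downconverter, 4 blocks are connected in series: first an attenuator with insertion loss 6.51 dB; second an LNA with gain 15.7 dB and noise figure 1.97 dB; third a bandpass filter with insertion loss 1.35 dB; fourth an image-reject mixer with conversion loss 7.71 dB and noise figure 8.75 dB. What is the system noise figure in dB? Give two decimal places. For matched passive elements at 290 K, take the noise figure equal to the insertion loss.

Convert to linear (a loss of L dB is a gain of −L dB): F_i = 10^(NF_i/10), G_i = 10^(G_i,dB/10)
  Stage 1: F_1 = 10^(6.51/10) = 4.477, G_1 = 10^(−6.51/10) = 0.2234
  Stage 2: F_2 = 10^(1.97/10) = 1.574, G_2 = 10^(15.7/10) = 37.15
  Stage 3: F_3 = 10^(1.35/10) = 1.365, G_3 = 10^(−1.35/10) = 0.7328
  Stage 4: F_4 = 10^(8.75/10) = 7.499, G_4 = 10^(−7.71/10) = 0.1694
Friis cascade:
  F = 4.477 + (1.574 − 1)/0.2234 + (1.365 − 1)/8.299 + (7.499 − 1)/6.081 = 8.160
NF = 10 log₁₀(8.160) = 9.12 dB

9.12 dB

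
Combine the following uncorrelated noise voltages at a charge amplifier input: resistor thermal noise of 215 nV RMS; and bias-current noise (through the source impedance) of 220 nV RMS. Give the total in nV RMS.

Uncorrelated sources add in power (mean-square): V_tot = √(ΣV_i²)
V_tot = √[(2.15×10⁻⁷)² + (2.20×10⁻⁷)²] = 3.08×10⁻⁷ V = 308 nV

308 nV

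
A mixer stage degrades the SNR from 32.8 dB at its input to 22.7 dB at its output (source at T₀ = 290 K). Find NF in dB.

NF (dB) = SNR_in(dB) − SNR_out(dB) when the source is at T₀
NF = 32.8 − 22.7 = 10.1 dB

10.1 dB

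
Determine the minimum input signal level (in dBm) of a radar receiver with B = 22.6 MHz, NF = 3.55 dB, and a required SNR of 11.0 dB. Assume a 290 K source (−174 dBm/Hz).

Sensitivity = −174 + 10 log₁₀(B) + NF + SNR_min
= −174 + 73.54 + 3.55 + 11.0
= −85.91 dBm → −85.9 dBm

−85.9 dBm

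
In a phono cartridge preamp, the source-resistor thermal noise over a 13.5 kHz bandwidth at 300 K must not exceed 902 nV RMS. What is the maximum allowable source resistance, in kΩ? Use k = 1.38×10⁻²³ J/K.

3.64 kΩ

Johnson–Nyquist: V_n = √(4kTRB) ⇒ R = V_n² / (4kTB)
4kTB = 4 × 1.38×10⁻²³ × 300 × 1.35×10⁴ = 2.24×10⁻¹⁶
R = (9.02×10⁻⁷)² / 2.24×10⁻¹⁶ = 3.64×10³ Ω = 3.64 kΩ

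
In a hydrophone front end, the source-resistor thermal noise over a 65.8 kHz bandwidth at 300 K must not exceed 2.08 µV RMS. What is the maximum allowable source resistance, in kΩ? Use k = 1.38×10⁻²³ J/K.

3.97 kΩ

Johnson–Nyquist: V_n = √(4kTRB) ⇒ R = V_n² / (4kTB)
4kTB = 4 × 1.38×10⁻²³ × 300 × 6.58×10⁴ = 1.09×10⁻¹⁵
R = (2.08×10⁻⁶)² / 1.09×10⁻¹⁵ = 3.97×10³ Ω = 3.97 kΩ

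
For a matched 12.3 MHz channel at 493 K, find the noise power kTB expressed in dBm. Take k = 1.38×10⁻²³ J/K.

P_n = kTB = 1.38×10⁻²³ × 493 × 1.23×10⁷ = 8.37×10⁻¹⁴ W
In dBm: 10 log₁₀(8.37×10⁻¹⁴ / 10⁻³) = −100.8 dBm

−100.8 dBm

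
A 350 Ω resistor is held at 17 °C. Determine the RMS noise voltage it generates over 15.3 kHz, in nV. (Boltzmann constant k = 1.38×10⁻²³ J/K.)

293 nV

T = 17 °C + 273.15 = 290.15 K
V_n = √(4kTRB)
4kTRB = 4 × 1.38×10⁻²³ × 290.15 × 3.50×10² × 1.53×10⁴ = 8.58×10⁻¹⁴ V²
V_n = √(8.58×10⁻¹⁴) = 2.93×10⁻⁷ V = 293 nV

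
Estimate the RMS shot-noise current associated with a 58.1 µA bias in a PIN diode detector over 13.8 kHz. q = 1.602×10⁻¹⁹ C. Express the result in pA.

507 pA

I_n = √(2qI·B)
2qI·B = 2 × 1.602×10⁻¹⁹ × 5.81×10⁻⁵ × 1.38×10⁴ = 2.57×10⁻¹⁹ A²
I_n = √(2.57×10⁻¹⁹) = 5.07×10⁻¹⁰ A = 507 pA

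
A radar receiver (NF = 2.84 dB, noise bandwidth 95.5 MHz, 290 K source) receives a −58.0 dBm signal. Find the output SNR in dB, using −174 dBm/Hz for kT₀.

33.4 dB

Noise floor: N = −174 + 10 log₁₀(B) + NF
10 log₁₀(9.55×10⁷) = 79.8 dB
N = −174 + 79.8 + 2.84 = −91.36 dBm
SNR = P_sig − N = −58.0 − (−91.36) = 33.36 dB → 33.4 dB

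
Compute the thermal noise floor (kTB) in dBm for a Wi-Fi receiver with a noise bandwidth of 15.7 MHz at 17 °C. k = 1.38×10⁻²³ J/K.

−102.0 dBm

T = 17 °C + 273.15 = 290.15 K
P_n = kTB = 1.38×10⁻²³ × 290.15 × 1.57×10⁷ = 6.29×10⁻¹⁴ W
In dBm: 10 log₁₀(6.29×10⁻¹⁴ / 10⁻³) = −102.0 dBm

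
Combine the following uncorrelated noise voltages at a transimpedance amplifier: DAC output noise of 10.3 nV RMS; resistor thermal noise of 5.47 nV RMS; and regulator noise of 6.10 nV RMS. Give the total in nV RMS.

Uncorrelated sources add in power (mean-square): V_tot = √(ΣV_i²)
V_tot = √[(1.03×10⁻⁸)² + (5.47×10⁻⁹)² + (6.10×10⁻⁹)²] = 1.32×10⁻⁸ V = 13.2 nV

13.2 nV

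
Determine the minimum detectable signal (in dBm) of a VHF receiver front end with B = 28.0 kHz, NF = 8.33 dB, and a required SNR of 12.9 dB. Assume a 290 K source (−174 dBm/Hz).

Sensitivity = −174 + 10 log₁₀(B) + NF + SNR_min
= −174 + 44.47 + 8.33 + 12.9
= −108.30 dBm → −108.3 dBm

−108.3 dBm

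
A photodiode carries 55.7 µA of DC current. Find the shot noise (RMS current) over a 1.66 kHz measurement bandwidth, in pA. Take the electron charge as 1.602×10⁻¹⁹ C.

172 pA

I_n = √(2qI·B)
2qI·B = 2 × 1.602×10⁻¹⁹ × 5.57×10⁻⁵ × 1.66×10³ = 2.96×10⁻²⁰ A²
I_n = √(2.96×10⁻²⁰) = 1.72×10⁻¹⁰ A = 172 pA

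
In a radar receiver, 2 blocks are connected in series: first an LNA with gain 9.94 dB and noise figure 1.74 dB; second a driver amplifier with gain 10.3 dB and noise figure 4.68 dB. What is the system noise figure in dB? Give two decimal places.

Convert to linear (a loss of L dB is a gain of −L dB): F_i = 10^(NF_i/10), G_i = 10^(G_i,dB/10)
  Stage 1: F_1 = 10^(1.74/10) = 1.493, G_1 = 10^(9.94/10) = 9.863
  Stage 2: F_2 = 10^(4.68/10) = 2.938, G_2 = 10^(10.3/10) = 10.72
Friis cascade:
  F = 1.493 + (2.938 − 1)/9.863 = 1.689
NF = 10 log₁₀(1.689) = 2.28 dB

2.28 dB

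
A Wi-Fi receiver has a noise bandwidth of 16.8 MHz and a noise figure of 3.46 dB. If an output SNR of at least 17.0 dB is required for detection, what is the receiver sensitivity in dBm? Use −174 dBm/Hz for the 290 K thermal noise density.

Sensitivity = −174 + 10 log₁₀(B) + NF + SNR_min
= −174 + 72.25 + 3.46 + 17.0
= −81.29 dBm → −81.3 dBm

−81.3 dBm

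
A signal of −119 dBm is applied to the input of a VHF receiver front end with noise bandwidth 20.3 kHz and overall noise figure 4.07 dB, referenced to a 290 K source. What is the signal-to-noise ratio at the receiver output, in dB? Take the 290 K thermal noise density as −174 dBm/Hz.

7.9 dB

Noise floor: N = −174 + 10 log₁₀(B) + NF
10 log₁₀(2.03×10⁴) = 43.07 dB
N = −174 + 43.07 + 4.07 = −126.86 dBm
SNR = P_sig − N = −119 − (−126.86) = 7.86 dB → 7.9 dB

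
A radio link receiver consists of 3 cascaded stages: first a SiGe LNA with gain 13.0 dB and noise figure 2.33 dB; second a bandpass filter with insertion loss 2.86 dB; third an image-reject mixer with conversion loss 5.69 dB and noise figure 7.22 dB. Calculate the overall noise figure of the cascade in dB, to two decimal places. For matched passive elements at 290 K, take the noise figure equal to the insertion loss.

Convert to linear (a loss of L dB is a gain of −L dB): F_i = 10^(NF_i/10), G_i = 10^(G_i,dB/10)
  Stage 1: F_1 = 10^(2.33/10) = 1.710, G_1 = 10^(13.0/10) = 19.95
  Stage 2: F_2 = 10^(2.86/10) = 1.932, G_2 = 10^(−2.86/10) = 0.5176
  Stage 3: F_3 = 10^(7.22/10) = 5.272, G_3 = 10^(−5.69/10) = 0.2698
Friis cascade:
  F = 1.710 + (1.932 − 1)/19.95 + (5.272 − 1)/10.33 = 2.170
NF = 10 log₁₀(2.170) = 3.37 dB

3.37 dB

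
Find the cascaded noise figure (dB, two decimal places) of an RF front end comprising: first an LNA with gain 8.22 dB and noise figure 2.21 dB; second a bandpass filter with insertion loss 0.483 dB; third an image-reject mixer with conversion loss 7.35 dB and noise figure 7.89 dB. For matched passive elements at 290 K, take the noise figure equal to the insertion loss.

4.06 dB

Convert to linear (a loss of L dB is a gain of −L dB): F_i = 10^(NF_i/10), G_i = 10^(G_i,dB/10)
  Stage 1: F_1 = 10^(2.21/10) = 1.663, G_1 = 10^(8.22/10) = 6.637
  Stage 2: F_2 = 10^(0.483/10) = 1.118, G_2 = 10^(−0.483/10) = 0.8947
  Stage 3: F_3 = 10^(7.89/10) = 6.152, G_3 = 10^(−7.35/10) = 0.1841
Friis cascade:
  F = 1.663 + (1.118 − 1)/6.637 + (6.152 − 1)/5.939 = 2.549
NF = 10 log₁₀(2.549) = 4.06 dB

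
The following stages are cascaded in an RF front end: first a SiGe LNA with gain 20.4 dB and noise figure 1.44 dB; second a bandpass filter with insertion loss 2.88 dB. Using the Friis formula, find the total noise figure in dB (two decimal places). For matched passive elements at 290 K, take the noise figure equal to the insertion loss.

1.47 dB

Convert to linear (a loss of L dB is a gain of −L dB): F_i = 10^(NF_i/10), G_i = 10^(G_i,dB/10)
  Stage 1: F_1 = 10^(1.44/10) = 1.393, G_1 = 10^(20.4/10) = 109.6
  Stage 2: F_2 = 10^(2.88/10) = 1.941, G_2 = 10^(−2.88/10) = 0.5152
Friis cascade:
  F = 1.393 + (1.941 − 1)/109.6 = 1.402
NF = 10 log₁₀(1.402) = 1.47 dB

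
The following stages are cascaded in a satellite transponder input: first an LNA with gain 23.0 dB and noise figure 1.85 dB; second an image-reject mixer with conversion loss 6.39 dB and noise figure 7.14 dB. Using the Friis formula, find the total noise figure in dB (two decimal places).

1.91 dB

Convert to linear (a loss of L dB is a gain of −L dB): F_i = 10^(NF_i/10), G_i = 10^(G_i,dB/10)
  Stage 1: F_1 = 10^(1.85/10) = 1.531, G_1 = 10^(23.0/10) = 199.5
  Stage 2: F_2 = 10^(7.14/10) = 5.176, G_2 = 10^(−6.39/10) = 0.2296
Friis cascade:
  F = 1.531 + (5.176 − 1)/199.5 = 1.552
NF = 10 log₁₀(1.552) = 1.91 dB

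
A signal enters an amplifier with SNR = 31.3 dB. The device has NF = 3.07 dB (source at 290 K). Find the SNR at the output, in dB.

28.23 dB

By definition F = SNR_in/SNR_out, so in dB: SNR_out = SNR_in − NF
SNR_out = 31.3 − 3.07 = 28.23 dB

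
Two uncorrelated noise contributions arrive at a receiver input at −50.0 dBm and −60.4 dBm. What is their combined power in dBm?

Convert to linear, add, convert back:
P₁ = 1.00×10⁻⁸ W, P₂ = 9.12×10⁻¹⁰ W
P_tot = 1.09×10⁻⁸ W → 10 log₁₀(P_tot / 10⁻³) = −49.6 dBm

−49.6 dBm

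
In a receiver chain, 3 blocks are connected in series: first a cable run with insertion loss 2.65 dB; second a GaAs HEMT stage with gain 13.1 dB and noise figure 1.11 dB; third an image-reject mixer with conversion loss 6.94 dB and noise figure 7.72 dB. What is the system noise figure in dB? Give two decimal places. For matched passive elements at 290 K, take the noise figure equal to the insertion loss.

Convert to linear (a loss of L dB is a gain of −L dB): F_i = 10^(NF_i/10), G_i = 10^(G_i,dB/10)
  Stage 1: F_1 = 10^(2.65/10) = 1.841, G_1 = 10^(−2.65/10) = 0.5433
  Stage 2: F_2 = 10^(1.11/10) = 1.291, G_2 = 10^(13.1/10) = 20.42
  Stage 3: F_3 = 10^(7.72/10) = 5.916, G_3 = 10^(−6.94/10) = 0.2023
Friis cascade:
  F = 1.841 + (1.291 − 1)/0.5433 + (5.916 − 1)/11.09 = 2.820
NF = 10 log₁₀(2.820) = 4.50 dB

4.50 dB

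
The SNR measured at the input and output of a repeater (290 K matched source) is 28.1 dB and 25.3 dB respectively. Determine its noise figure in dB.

NF (dB) = SNR_in(dB) − SNR_out(dB) when the source is at T₀
NF = 28.1 − 25.3 = 2.8 dB

2.8 dB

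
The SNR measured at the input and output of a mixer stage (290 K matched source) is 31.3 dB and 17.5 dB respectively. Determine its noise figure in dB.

NF (dB) = SNR_in(dB) − SNR_out(dB) when the source is at T₀
NF = 31.3 − 17.5 = 13.8 dB

13.8 dB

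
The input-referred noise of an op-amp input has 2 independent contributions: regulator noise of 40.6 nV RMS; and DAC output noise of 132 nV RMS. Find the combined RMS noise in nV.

Uncorrelated sources add in power (mean-square): V_tot = √(ΣV_i²)
V_tot = √[(4.06×10⁻⁸)² + (1.32×10⁻⁷)²] = 1.38×10⁻⁷ V = 138 nV

138 nV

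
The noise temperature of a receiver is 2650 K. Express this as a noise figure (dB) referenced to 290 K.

F = 1 + T_e/T₀ = 1 + 2650/290 = 10.1379
NF = 10 log₁₀(10.1379) = 10.06 dB

10.06 dB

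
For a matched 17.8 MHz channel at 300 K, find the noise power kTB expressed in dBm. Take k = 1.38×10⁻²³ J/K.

P_n = kTB = 1.38×10⁻²³ × 300 × 1.78×10⁷ = 7.37×10⁻¹⁴ W
In dBm: 10 log₁₀(7.37×10⁻¹⁴ / 10⁻³) = −101.3 dBm

−101.3 dBm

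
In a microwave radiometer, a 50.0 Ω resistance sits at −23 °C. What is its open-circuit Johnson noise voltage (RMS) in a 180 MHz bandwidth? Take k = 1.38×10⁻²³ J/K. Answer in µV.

T = −23 °C + 273.15 = 250.15 K
V_n = √(4kTRB)
4kTRB = 4 × 1.38×10⁻²³ × 250.15 × 5.00×10¹ × 1.80×10⁸ = 1.24×10⁻¹⁰ V²
V_n = √(1.24×10⁻¹⁰) = 1.11×10⁻⁵ V = 11.1 µV

11.1 µV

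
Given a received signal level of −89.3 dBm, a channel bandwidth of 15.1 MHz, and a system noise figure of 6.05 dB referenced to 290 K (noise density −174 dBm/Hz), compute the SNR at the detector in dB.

6.9 dB

Noise floor: N = −174 + 10 log₁₀(B) + NF
10 log₁₀(1.51×10⁷) = 71.79 dB
N = −174 + 71.79 + 6.05 = −96.16 dBm
SNR = P_sig − N = −89.3 − (−96.16) = 6.86 dB → 6.9 dB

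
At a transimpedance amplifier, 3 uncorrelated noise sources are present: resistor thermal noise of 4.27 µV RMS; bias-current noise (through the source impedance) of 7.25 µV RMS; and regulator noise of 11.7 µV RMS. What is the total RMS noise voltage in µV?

Uncorrelated sources add in power (mean-square): V_tot = √(ΣV_i²)
V_tot = √[(4.27×10⁻⁶)² + (7.25×10⁻⁶)² + (1.17×10⁻⁵)²] = 1.44×10⁻⁵ V = 14.4 µV

14.4 µV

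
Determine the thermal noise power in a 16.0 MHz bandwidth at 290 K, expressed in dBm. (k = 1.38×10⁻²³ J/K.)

P_n = kTB = 1.38×10⁻²³ × 290 × 1.60×10⁷ = 6.40×10⁻¹⁴ W
In dBm: 10 log₁₀(6.40×10⁻¹⁴ / 10⁻³) = −101.9 dBm

−101.9 dBm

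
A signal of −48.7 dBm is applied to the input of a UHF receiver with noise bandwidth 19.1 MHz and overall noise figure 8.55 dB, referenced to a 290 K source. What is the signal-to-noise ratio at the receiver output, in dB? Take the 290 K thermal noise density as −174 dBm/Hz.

43.9 dB

Noise floor: N = −174 + 10 log₁₀(B) + NF
10 log₁₀(1.91×10⁷) = 72.81 dB
N = −174 + 72.81 + 8.55 = −92.64 dBm
SNR = P_sig − N = −48.7 − (−92.64) = 43.94 dB → 43.9 dB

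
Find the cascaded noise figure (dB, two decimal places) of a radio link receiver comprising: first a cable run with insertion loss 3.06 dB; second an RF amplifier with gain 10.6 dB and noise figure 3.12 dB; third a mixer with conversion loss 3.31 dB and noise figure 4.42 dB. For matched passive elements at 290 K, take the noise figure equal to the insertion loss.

6.49 dB

Convert to linear (a loss of L dB is a gain of −L dB): F_i = 10^(NF_i/10), G_i = 10^(G_i,dB/10)
  Stage 1: F_1 = 10^(3.06/10) = 2.023, G_1 = 10^(−3.06/10) = 0.4943
  Stage 2: F_2 = 10^(3.12/10) = 2.051, G_2 = 10^(10.6/10) = 11.48
  Stage 3: F_3 = 10^(4.42/10) = 2.767, G_3 = 10^(−3.31/10) = 0.4667
Friis cascade:
  F = 2.023 + (2.051 − 1)/0.4943 + (2.767 − 1)/5.675 = 4.461
NF = 10 log₁₀(4.461) = 6.49 dB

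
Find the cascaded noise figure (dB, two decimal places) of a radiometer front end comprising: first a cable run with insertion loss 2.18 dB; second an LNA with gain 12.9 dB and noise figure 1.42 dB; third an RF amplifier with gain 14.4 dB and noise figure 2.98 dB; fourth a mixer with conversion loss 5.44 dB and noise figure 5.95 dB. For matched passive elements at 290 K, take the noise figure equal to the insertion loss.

Convert to linear (a loss of L dB is a gain of −L dB): F_i = 10^(NF_i/10), G_i = 10^(G_i,dB/10)
  Stage 1: F_1 = 10^(2.18/10) = 1.652, G_1 = 10^(−2.18/10) = 0.6053
  Stage 2: F_2 = 10^(1.42/10) = 1.387, G_2 = 10^(12.9/10) = 19.50
  Stage 3: F_3 = 10^(2.98/10) = 1.986, G_3 = 10^(14.4/10) = 27.54
  Stage 4: F_4 = 10^(5.95/10) = 3.936, G_4 = 10^(−5.44/10) = 0.2858
Friis cascade:
  F = 1.652 + (1.387 − 1)/0.6053 + (1.986 − 1)/11.80 + (3.936 − 1)/325.1 = 2.383
NF = 10 log₁₀(2.383) = 3.77 dB

3.77 dB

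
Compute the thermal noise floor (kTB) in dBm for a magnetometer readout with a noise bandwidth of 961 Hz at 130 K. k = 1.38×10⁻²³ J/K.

−147.6 dBm

P_n = kTB = 1.38×10⁻²³ × 130 × 9.61×10² = 1.72×10⁻¹⁸ W
In dBm: 10 log₁₀(1.72×10⁻¹⁸ / 10⁻³) = −147.6 dBm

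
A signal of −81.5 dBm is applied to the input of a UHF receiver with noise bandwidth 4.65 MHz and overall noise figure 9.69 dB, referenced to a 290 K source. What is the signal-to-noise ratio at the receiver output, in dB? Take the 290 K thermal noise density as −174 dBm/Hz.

Noise floor: N = −174 + 10 log₁₀(B) + NF
10 log₁₀(4.65×10⁶) = 66.67 dB
N = −174 + 66.67 + 9.69 = −97.64 dBm
SNR = P_sig − N = −81.5 − (−97.64) = 16.14 dB → 16.1 dB

16.1 dB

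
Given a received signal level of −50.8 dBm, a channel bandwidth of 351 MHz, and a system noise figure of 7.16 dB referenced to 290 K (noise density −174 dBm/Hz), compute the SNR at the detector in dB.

30.6 dB

Noise floor: N = −174 + 10 log₁₀(B) + NF
10 log₁₀(3.51×10⁸) = 85.45 dB
N = −174 + 85.45 + 7.16 = −81.39 dBm
SNR = P_sig − N = −50.8 − (−81.39) = 30.59 dB → 30.6 dB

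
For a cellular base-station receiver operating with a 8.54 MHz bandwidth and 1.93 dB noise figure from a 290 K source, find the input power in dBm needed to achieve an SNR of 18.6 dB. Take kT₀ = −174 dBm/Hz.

Sensitivity = −174 + 10 log₁₀(B) + NF + SNR_min
= −174 + 69.31 + 1.93 + 18.6
= −84.16 dBm → −84.2 dBm

−84.2 dBm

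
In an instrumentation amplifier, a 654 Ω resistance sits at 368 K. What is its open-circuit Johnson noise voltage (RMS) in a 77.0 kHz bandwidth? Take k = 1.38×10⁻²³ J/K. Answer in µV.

1.01 µV

V_n = √(4kTRB)
4kTRB = 4 × 1.38×10⁻²³ × 368 × 6.54×10² × 7.70×10⁴ = 1.02×10⁻¹² V²
V_n = √(1.02×10⁻¹²) = 1.01×10⁻⁶ V = 1.01 µV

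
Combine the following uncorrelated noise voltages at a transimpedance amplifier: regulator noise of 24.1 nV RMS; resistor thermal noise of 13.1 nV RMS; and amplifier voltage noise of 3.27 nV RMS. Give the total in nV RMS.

27.6 nV

Uncorrelated sources add in power (mean-square): V_tot = √(ΣV_i²)
V_tot = √[(2.41×10⁻⁸)² + (1.31×10⁻⁸)² + (3.27×10⁻⁹)²] = 2.76×10⁻⁸ V = 27.6 nV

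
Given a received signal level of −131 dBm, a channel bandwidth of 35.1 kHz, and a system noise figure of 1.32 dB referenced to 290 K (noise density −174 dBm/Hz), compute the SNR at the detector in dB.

Noise floor: N = −174 + 10 log₁₀(B) + NF
10 log₁₀(3.51×10⁴) = 45.45 dB
N = −174 + 45.45 + 1.32 = −127.23 dBm
SNR = P_sig − N = −131 − (−127.23) = −3.77 dB → −3.8 dB

−3.8 dB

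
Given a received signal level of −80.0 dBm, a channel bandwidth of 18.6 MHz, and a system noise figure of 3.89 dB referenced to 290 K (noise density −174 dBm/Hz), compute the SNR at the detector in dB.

17.4 dB

Noise floor: N = −174 + 10 log₁₀(B) + NF
10 log₁₀(1.86×10⁷) = 72.7 dB
N = −174 + 72.7 + 3.89 = −97.41 dBm
SNR = P_sig − N = −80.0 − (−97.41) = 17.41 dB → 17.4 dB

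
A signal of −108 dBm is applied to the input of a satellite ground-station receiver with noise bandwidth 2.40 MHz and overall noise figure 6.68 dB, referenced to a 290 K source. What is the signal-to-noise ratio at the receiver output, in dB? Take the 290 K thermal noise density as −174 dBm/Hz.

−4.5 dB

Noise floor: N = −174 + 10 log₁₀(B) + NF
10 log₁₀(2.40×10⁶) = 63.8 dB
N = −174 + 63.8 + 6.68 = −103.52 dBm
SNR = P_sig − N = −108 − (−103.52) = −4.48 dB → −4.5 dB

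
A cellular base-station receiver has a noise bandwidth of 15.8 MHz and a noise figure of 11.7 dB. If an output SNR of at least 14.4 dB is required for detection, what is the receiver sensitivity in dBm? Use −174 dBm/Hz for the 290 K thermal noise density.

−75.9 dBm

Sensitivity = −174 + 10 log₁₀(B) + NF + SNR_min
= −174 + 71.99 + 11.7 + 14.4
= −75.91 dBm → −75.9 dBm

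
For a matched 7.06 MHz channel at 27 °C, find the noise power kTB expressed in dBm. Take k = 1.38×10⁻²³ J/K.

T = 27 °C + 273.15 = 300.15 K
P_n = kTB = 1.38×10⁻²³ × 300.15 × 7.06×10⁶ = 2.92×10⁻¹⁴ W
In dBm: 10 log₁₀(2.92×10⁻¹⁴ / 10⁻³) = −105.3 dBm

−105.3 dBm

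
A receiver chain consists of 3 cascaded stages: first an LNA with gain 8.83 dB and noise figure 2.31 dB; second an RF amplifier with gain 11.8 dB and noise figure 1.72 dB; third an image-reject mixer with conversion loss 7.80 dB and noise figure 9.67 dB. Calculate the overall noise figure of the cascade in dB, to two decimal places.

Convert to linear (a loss of L dB is a gain of −L dB): F_i = 10^(NF_i/10), G_i = 10^(G_i,dB/10)
  Stage 1: F_1 = 10^(2.31/10) = 1.702, G_1 = 10^(8.83/10) = 7.638
  Stage 2: F_2 = 10^(1.72/10) = 1.486, G_2 = 10^(11.8/10) = 15.14
  Stage 3: F_3 = 10^(9.67/10) = 9.268, G_3 = 10^(−7.80/10) = 0.1660
Friis cascade:
  F = 1.702 + (1.486 − 1)/7.638 + (9.268 − 1)/115.6 = 1.837
NF = 10 log₁₀(1.837) = 2.64 dB

2.64 dB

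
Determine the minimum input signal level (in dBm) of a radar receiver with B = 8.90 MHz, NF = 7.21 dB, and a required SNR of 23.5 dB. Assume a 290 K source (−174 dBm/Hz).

−73.8 dBm

Sensitivity = −174 + 10 log₁₀(B) + NF + SNR_min
= −174 + 69.49 + 7.21 + 23.5
= −73.80 dBm → −73.8 dBm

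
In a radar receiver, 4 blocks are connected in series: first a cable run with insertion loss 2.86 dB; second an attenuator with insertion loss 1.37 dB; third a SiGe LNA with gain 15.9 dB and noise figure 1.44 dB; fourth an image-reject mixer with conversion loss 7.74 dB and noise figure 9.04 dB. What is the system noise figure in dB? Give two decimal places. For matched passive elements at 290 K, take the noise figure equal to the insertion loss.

Convert to linear (a loss of L dB is a gain of −L dB): F_i = 10^(NF_i/10), G_i = 10^(G_i,dB/10)
  Stage 1: F_1 = 10^(2.86/10) = 1.932, G_1 = 10^(−2.86/10) = 0.5176
  Stage 2: F_2 = 10^(1.37/10) = 1.371, G_2 = 10^(−1.37/10) = 0.7295
  Stage 3: F_3 = 10^(1.44/10) = 1.393, G_3 = 10^(15.9/10) = 38.90
  Stage 4: F_4 = 10^(9.04/10) = 8.017, G_4 = 10^(−7.74/10) = 0.1683
Friis cascade:
  F = 1.932 + (1.371 − 1)/0.5176 + (1.393 − 1)/0.3776 + (8.017 − 1)/14.69 = 4.167
NF = 10 log₁₀(4.167) = 6.20 dB

6.20 dB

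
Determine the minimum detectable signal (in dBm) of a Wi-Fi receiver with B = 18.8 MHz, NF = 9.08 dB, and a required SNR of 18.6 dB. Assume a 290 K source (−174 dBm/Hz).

−73.6 dBm

Sensitivity = −174 + 10 log₁₀(B) + NF + SNR_min
= −174 + 72.74 + 9.08 + 18.6
= −73.58 dBm → −73.6 dBm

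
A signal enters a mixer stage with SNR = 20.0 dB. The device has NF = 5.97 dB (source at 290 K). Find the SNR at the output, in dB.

14.03 dB

By definition F = SNR_in/SNR_out, so in dB: SNR_out = SNR_in − NF
SNR_out = 20.0 − 5.97 = 14.03 dB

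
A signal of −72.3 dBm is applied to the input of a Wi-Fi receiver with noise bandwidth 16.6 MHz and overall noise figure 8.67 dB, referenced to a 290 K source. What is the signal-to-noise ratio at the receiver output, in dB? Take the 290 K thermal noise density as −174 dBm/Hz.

Noise floor: N = −174 + 10 log₁₀(B) + NF
10 log₁₀(1.66×10⁷) = 72.2 dB
N = −174 + 72.2 + 8.67 = −93.13 dBm
SNR = P_sig − N = −72.3 − (−93.13) = 20.83 dB → 20.8 dB

20.8 dB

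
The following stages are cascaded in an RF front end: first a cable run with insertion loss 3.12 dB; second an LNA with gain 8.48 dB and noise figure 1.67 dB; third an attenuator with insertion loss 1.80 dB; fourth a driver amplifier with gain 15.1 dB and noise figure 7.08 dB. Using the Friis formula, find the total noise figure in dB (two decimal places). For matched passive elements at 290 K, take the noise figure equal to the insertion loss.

Convert to linear (a loss of L dB is a gain of −L dB): F_i = 10^(NF_i/10), G_i = 10^(G_i,dB/10)
  Stage 1: F_1 = 10^(3.12/10) = 2.051, G_1 = 10^(−3.12/10) = 0.4875
  Stage 2: F_2 = 10^(1.67/10) = 1.469, G_2 = 10^(8.48/10) = 7.047
  Stage 3: F_3 = 10^(1.80/10) = 1.514, G_3 = 10^(−1.80/10) = 0.6607
  Stage 4: F_4 = 10^(7.08/10) = 5.105, G_4 = 10^(15.1/10) = 32.36
Friis cascade:
  F = 2.051 + (1.469 − 1)/0.4875 + (1.514 − 1)/3.436 + (5.105 − 1)/2.270 = 4.971
NF = 10 log₁₀(4.971) = 6.96 dB

6.96 dB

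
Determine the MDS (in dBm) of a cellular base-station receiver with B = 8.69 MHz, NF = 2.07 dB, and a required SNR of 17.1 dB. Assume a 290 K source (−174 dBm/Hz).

Sensitivity = −174 + 10 log₁₀(B) + NF + SNR_min
= −174 + 69.39 + 2.07 + 17.1
= −85.44 dBm → −85.4 dBm

−85.4 dBm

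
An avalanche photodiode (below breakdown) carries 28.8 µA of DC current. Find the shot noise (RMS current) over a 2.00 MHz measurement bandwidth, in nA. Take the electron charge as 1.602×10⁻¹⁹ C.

I_n = √(2qI·B)
2qI·B = 2 × 1.602×10⁻¹⁹ × 2.88×10⁻⁵ × 2.00×10⁶ = 1.85×10⁻¹⁷ A²
I_n = √(1.85×10⁻¹⁷) = 4.30×10⁻⁹ A = 4.30 nA

4.30 nA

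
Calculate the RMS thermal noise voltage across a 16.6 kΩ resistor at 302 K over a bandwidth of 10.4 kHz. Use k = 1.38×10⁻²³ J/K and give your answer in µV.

1.70 µV

V_n = √(4kTRB)
4kTRB = 4 × 1.38×10⁻²³ × 302 × 1.66×10⁴ × 1.04×10⁴ = 2.88×10⁻¹² V²
V_n = √(2.88×10⁻¹²) = 1.70×10⁻⁶ V = 1.70 µV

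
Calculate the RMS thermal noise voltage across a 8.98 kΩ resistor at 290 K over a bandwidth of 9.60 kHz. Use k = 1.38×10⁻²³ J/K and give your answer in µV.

1.17 µV

V_n = √(4kTRB)
4kTRB = 4 × 1.38×10⁻²³ × 290 × 8.98×10³ × 9.60×10³ = 1.38×10⁻¹² V²
V_n = √(1.38×10⁻¹²) = 1.17×10⁻⁶ V = 1.17 µV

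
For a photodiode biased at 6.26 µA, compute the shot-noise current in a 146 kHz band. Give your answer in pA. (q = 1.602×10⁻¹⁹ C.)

I_n = √(2qI·B)
2qI·B = 2 × 1.602×10⁻¹⁹ × 6.26×10⁻⁶ × 1.46×10⁵ = 2.93×10⁻¹⁹ A²
I_n = √(2.93×10⁻¹⁹) = 5.41×10⁻¹⁰ A = 541 pA

541 pA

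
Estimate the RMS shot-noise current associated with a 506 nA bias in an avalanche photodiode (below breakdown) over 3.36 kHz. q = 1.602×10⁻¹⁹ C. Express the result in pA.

I_n = √(2qI·B)
2qI·B = 2 × 1.602×10⁻¹⁹ × 5.06×10⁻⁷ × 3.36×10³ = 5.45×10⁻²² A²
I_n = √(5.45×10⁻²²) = 2.33×10⁻¹¹ A = 23.3 pA

23.3 pA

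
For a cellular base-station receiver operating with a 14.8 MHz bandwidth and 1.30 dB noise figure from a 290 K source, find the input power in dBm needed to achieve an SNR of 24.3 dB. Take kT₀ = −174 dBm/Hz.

−76.7 dBm

Sensitivity = −174 + 10 log₁₀(B) + NF + SNR_min
= −174 + 71.7 + 1.30 + 24.3
= −76.70 dBm → −76.7 dBm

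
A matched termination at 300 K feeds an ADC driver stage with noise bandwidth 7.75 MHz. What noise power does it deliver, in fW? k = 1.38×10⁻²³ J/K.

P_n = kTB = 1.38×10⁻²³ × 300 × 7.75×10⁶ = 3.21×10⁻¹⁴ W = 32.1 fW

32.1 fW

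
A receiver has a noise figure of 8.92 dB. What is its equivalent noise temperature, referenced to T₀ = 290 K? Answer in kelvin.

1972 K

F = 10^(8.92/10) = 7.7983
T_e = (F − 1)·T₀ = (7.7983 − 1) × 290 = 1972 K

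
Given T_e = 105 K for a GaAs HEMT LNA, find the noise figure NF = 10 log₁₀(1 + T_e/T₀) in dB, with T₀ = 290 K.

1.34 dB

F = 1 + T_e/T₀ = 1 + 105/290 = 1.36207
NF = 10 log₁₀(1.36207) = 1.34 dB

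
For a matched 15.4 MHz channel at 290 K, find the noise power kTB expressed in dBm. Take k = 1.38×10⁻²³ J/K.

−102.1 dBm

P_n = kTB = 1.38×10⁻²³ × 290 × 1.54×10⁷ = 6.16×10⁻¹⁴ W
In dBm: 10 log₁₀(6.16×10⁻¹⁴ / 10⁻³) = −102.1 dBm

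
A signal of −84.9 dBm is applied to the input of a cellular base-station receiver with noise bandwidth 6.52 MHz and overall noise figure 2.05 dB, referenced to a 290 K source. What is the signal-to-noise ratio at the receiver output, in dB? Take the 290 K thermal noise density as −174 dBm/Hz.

Noise floor: N = −174 + 10 log₁₀(B) + NF
10 log₁₀(6.52×10⁶) = 68.14 dB
N = −174 + 68.14 + 2.05 = −103.81 dBm
SNR = P_sig − N = −84.9 − (−103.81) = 18.91 dB → 18.9 dB

18.9 dB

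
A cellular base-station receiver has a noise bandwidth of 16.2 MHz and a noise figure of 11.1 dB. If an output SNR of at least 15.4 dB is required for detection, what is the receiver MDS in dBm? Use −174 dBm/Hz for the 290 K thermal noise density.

−75.4 dBm

Sensitivity = −174 + 10 log₁₀(B) + NF + SNR_min
= −174 + 72.1 + 11.1 + 15.4
= −75.4 dBm → −75.4 dBm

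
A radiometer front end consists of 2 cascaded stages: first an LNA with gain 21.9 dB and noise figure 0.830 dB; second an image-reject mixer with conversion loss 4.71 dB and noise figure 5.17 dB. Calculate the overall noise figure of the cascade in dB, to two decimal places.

Convert to linear (a loss of L dB is a gain of −L dB): F_i = 10^(NF_i/10), G_i = 10^(G_i,dB/10)
  Stage 1: F_1 = 10^(0.830/10) = 1.211, G_1 = 10^(21.9/10) = 154.9
  Stage 2: F_2 = 10^(5.17/10) = 3.289, G_2 = 10^(−4.71/10) = 0.3381
Friis cascade:
  F = 1.211 + (3.289 − 1)/154.9 = 1.225
NF = 10 log₁₀(1.225) = 0.88 dB

0.88 dB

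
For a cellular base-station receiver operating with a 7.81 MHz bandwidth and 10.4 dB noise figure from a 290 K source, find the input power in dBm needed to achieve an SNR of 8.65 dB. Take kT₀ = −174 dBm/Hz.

−86.0 dBm

Sensitivity = −174 + 10 log₁₀(B) + NF + SNR_min
= −174 + 68.93 + 10.4 + 8.65
= −86.02 dBm → −86.0 dBm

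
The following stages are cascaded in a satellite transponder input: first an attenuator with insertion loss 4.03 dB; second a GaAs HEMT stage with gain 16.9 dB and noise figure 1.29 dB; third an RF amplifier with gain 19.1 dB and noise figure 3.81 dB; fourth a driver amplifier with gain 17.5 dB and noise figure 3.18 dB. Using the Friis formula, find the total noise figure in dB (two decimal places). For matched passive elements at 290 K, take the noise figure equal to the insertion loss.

Convert to linear (a loss of L dB is a gain of −L dB): F_i = 10^(NF_i/10), G_i = 10^(G_i,dB/10)
  Stage 1: F_1 = 10^(4.03/10) = 2.529, G_1 = 10^(−4.03/10) = 0.3954
  Stage 2: F_2 = 10^(1.29/10) = 1.346, G_2 = 10^(16.9/10) = 48.98
  Stage 3: F_3 = 10^(3.81/10) = 2.404, G_3 = 10^(19.1/10) = 81.28
  Stage 4: F_4 = 10^(3.18/10) = 2.080, G_4 = 10^(17.5/10) = 56.23
Friis cascade:
  F = 2.529 + (1.346 − 1)/0.3954 + (2.404 − 1)/19.36 + (2.080 − 1)/1574 = 3.477
NF = 10 log₁₀(3.477) = 5.41 dB

5.41 dB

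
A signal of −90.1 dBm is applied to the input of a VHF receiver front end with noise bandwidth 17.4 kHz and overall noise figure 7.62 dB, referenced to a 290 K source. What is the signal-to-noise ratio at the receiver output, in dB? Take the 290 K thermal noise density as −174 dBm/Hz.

33.9 dB

Noise floor: N = −174 + 10 log₁₀(B) + NF
10 log₁₀(1.74×10⁴) = 42.41 dB
N = −174 + 42.41 + 7.62 = −123.97 dBm
SNR = P_sig − N = −90.1 − (−123.97) = 33.87 dB → 33.9 dB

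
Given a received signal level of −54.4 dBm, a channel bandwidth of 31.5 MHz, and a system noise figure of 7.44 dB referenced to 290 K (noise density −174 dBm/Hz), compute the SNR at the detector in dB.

37.2 dB

Noise floor: N = −174 + 10 log₁₀(B) + NF
10 log₁₀(3.15×10⁷) = 74.98 dB
N = −174 + 74.98 + 7.44 = −91.58 dBm
SNR = P_sig − N = −54.4 − (−91.58) = 37.18 dB → 37.2 dB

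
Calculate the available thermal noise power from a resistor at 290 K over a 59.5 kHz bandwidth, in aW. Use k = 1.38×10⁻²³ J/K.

P_n = kTB = 1.38×10⁻²³ × 290 × 5.95×10⁴ = 2.38×10⁻¹⁶ W = 238 aW

238 aW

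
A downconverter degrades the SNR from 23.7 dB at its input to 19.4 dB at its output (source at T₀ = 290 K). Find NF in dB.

4.3 dB

NF (dB) = SNR_in(dB) − SNR_out(dB) when the source is at T₀
NF = 23.7 − 19.4 = 4.3 dB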